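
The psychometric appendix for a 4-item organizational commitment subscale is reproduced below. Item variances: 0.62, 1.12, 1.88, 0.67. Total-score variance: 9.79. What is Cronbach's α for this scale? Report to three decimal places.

α = 0.749

ΣVar(i) = 0.62 + 1.12 + 1.88 + 0.67 = 4.29
α = (k/(k−1))·(1 − ΣVar(i)/σ²_T) = (4/3)·(1 − 4.29/9.79) = 0.749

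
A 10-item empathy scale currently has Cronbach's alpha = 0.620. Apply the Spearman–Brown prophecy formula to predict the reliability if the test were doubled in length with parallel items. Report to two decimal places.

predicted reliability = 0.77

Length factor m = 2
α' = m·α / (1 + (m−1)·α)
   = 2 × 0.620 / (1 + (2 − 1) × 0.620)
   = 1.2400 / 1.6200 = 0.77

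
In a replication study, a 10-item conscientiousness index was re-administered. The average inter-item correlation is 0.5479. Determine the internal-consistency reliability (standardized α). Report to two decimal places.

α = 0.92

Standardized α = k·r̄ / (1 + (k−1)·r̄) = 10 × 0.5479 / (1 + 9 × 0.5479)
  = 5.4790 / 5.9311 = 0.92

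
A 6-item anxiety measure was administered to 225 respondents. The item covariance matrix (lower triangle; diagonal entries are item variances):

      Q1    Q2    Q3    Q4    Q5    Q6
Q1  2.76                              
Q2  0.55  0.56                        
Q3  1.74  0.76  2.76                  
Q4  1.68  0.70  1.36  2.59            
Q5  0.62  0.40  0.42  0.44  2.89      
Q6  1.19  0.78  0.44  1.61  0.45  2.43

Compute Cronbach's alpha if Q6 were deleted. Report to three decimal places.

Remaining items: Q1, Q2, Q3, Q4, Q5 (k = 5).
ΣVar(i) = 2.76 + 0.56 + 2.76 + 2.59 + 2.89 = 11.56
σ²_total = 11.56 + 2 × 8.67 = 28.90
α (item deleted) = (5/4)·(1 − 11.56/28.90) = 0.750

α = 0.750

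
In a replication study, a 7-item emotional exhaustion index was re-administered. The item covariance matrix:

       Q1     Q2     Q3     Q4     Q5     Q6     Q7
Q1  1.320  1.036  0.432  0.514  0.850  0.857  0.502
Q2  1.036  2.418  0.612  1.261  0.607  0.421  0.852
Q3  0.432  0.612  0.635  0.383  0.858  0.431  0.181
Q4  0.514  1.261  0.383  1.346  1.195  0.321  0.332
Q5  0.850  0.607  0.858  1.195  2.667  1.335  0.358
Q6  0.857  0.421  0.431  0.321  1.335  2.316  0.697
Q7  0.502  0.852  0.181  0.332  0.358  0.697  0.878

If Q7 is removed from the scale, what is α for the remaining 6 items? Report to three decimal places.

α = 0.810

Remaining items: Q1, Q2, Q3, Q4, Q5, Q6 (k = 6).
sum of item variances = 1.320 + 2.418 + 0.635 + 1.346 + 2.667 + 2.316 = 10.702
total variance = 10.702 + 2 × 11.113 = 32.928
α (item deleted) = (6/5)·(1 − 10.702/32.928) = 0.810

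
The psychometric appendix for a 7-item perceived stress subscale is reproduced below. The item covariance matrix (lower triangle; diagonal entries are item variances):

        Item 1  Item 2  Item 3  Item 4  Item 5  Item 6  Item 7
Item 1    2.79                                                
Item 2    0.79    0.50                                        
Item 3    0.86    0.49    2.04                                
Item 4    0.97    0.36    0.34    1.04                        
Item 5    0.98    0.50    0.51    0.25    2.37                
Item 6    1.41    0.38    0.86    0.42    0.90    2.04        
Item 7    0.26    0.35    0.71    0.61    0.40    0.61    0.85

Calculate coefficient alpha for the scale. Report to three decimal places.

coefficient alpha = 0.805

sum of item variances = 2.79 + 0.50 + 2.04 + 1.04 + 2.37 + 2.04 + 0.85 = 11.63
Sum of off-diagonal covariances = 12.96
σ²_T = 11.63 + 2 × 12.96 = 37.55
α = (k/(k−1))·(1 − sum of item variances/σ²_T) = (7/6)·(1 − 11.63/37.55) = 0.805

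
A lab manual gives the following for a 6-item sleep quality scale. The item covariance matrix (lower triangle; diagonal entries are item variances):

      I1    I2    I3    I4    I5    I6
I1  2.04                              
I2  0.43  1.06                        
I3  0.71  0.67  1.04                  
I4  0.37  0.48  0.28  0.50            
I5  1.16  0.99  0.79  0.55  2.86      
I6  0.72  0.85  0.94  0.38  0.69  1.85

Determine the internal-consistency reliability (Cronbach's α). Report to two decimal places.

Cronbach's α = 0.82

ΣVar(i) = 2.04 + 1.06 + 1.04 + 0.50 + 2.86 + 1.85 = 9.35
Σ_{i<j} σ_ij = 10.01
Var(T) = 9.35 + 2 × 10.01 = 29.37
α = (k/(k−1))·(1 − ΣVar(i)/Var(T)) = (6/5)·(1 − 9.35/29.37) = 0.82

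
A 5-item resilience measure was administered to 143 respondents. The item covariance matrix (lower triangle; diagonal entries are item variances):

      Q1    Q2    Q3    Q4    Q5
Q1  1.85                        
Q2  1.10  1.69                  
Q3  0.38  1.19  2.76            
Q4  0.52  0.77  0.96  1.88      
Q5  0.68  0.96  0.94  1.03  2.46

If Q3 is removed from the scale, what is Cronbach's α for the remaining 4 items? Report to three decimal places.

Remaining items: Q1, Q2, Q4, Q5 (k = 4).
Σσ²ᵢ = 1.85 + 1.69 + 1.88 + 2.46 = 7.88
σ²_total = 7.88 + 2 × 5.06 = 18.00
α (item deleted) = (4/3)·(1 − 7.88/18.00) = 0.750

α = 0.750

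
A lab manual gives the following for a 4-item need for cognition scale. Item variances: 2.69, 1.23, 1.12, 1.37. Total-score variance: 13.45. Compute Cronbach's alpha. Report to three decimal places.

α = 0.698

ΣVar(i) = 2.69 + 1.23 + 1.12 + 1.37 = 6.41
α = (k/(k−1))·(1 − ΣVar(i)/σ²_total) = (4/3)·(1 − 6.41/13.45) = 0.698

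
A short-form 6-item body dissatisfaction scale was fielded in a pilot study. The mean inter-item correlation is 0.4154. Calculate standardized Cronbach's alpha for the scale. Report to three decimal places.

α = 0.810

Standardized α = k·r̄ / (1 + (k−1)·r̄) = 6 × 0.4154 / (1 + 5 × 0.4154)
  = 2.4924 / 3.0770 = 0.810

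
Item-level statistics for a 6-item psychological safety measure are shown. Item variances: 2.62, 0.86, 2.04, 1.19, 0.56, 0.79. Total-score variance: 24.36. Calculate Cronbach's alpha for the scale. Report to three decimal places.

Σσᵢ² = 2.62 + 0.86 + 2.04 + 1.19 + 0.56 + 0.79 = 8.06
α = (k/(k−1))·(1 − Σσᵢ²/σ²_total) = (6/5)·(1 − 8.06/24.36) = 0.803

Cronbach's alpha = 0.803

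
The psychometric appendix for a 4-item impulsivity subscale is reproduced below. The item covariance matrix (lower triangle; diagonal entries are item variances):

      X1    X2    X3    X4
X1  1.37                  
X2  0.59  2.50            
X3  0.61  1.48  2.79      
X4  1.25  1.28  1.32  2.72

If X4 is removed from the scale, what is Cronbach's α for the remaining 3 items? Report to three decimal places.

Remaining items: X1, X2, X3 (k = 3).
sum of item variances = 1.37 + 2.50 + 2.79 = 6.66
Var(T) = 6.66 + 2 × 2.68 = 12.02
α (item deleted) = (3/2)·(1 − 6.66/12.02) = 0.669

α = 0.669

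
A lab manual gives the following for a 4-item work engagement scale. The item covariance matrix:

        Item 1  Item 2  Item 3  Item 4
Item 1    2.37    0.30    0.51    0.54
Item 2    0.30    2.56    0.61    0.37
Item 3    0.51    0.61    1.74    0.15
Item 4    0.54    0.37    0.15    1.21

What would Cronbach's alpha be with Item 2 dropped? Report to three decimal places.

α = 0.466

Remaining items: Item 1, Item 3, Item 4 (k = 3).
Σσᵢ² = 2.37 + 1.74 + 1.21 = 5.32
σ²_total = 5.32 + 2 × 1.20 = 7.72
α (item deleted) = (3/2)·(1 − 5.32/7.72) = 0.466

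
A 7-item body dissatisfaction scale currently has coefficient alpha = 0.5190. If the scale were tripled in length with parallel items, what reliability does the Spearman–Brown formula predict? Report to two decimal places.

predicted reliability = 0.76

Length factor m = 3
α' = m·α / (1 + (m−1)·α)
   = 3 × 0.5190 / (1 + (3 − 1) × 0.5190)
   = 1.5570 / 2.0380 = 0.76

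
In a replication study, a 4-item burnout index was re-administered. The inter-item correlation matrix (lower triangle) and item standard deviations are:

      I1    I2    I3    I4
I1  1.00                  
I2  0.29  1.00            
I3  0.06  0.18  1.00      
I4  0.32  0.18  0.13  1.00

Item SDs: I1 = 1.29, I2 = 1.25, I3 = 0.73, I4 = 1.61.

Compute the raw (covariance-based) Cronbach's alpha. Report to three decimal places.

α = 0.494

Σσ²ᵢ = 1.29² + 1.25² + 0.73² + 1.61² = 6.3516
Covariances σ_ij = r_ij · s_i · s_j:
  σ(I1,I2) = 0.29 × 1.29 × 1.25 = 0.4676
  σ(I1,I3) = 0.06 × 1.29 × 0.73 = 0.0565
  σ(I1,I4) = 0.32 × 1.29 × 1.61 = 0.6646
  σ(I2,I3) = 0.18 × 1.25 × 0.73 = 0.1642
  σ(I2,I4) = 0.18 × 1.25 × 1.61 = 0.3622
  σ(I3,I4) = 0.13 × 0.73 × 1.61 = 0.1528
σ²_T = Σσ²ᵢ + 2·Σσ_ij = 6.3516 + 2 × 1.8679 = 10.0874
α = (4/3)·(1 − 6.3516/10.0874) = 0.494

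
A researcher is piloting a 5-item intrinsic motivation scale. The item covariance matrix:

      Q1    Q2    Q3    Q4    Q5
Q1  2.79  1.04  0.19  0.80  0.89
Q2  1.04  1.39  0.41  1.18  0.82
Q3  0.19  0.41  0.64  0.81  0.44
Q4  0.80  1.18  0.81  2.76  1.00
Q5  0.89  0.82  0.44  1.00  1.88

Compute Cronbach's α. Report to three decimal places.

α = 0.770

sum of item variances = 2.79 + 1.39 + 0.64 + 2.76 + 1.88 = 9.46
Sum of the distinct covariances = 7.58
σ²_T = 9.46 + 2 × 7.58 = 24.62
α = (k/(k−1))·(1 − sum of item variances/σ²_T) = (5/4)·(1 − 9.46/24.62) = 0.770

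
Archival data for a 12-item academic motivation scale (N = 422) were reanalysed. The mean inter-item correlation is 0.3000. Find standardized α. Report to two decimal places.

α = 0.84

Standardized α = k·r̄ / (1 + (k−1)·r̄) = 12 × 0.3000 / (1 + 11 × 0.3000)
  = 3.6000 / 4.3000 = 0.84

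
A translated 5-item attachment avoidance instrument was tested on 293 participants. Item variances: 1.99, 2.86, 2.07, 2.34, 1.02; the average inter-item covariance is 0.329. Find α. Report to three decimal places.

α = 0.488

sum of item variances = 1.99 + 2.86 + 2.07 + 2.34 + 1.02 = 10.28
Sum of the 10 distinct covariances = 10 × 0.329 = 3.290
total variance = sum of item variances + 2·Σcov = 10.28 + 2 × 3.290 = 16.860
α = (5/4)·(1 − 10.28/16.860) = 0.488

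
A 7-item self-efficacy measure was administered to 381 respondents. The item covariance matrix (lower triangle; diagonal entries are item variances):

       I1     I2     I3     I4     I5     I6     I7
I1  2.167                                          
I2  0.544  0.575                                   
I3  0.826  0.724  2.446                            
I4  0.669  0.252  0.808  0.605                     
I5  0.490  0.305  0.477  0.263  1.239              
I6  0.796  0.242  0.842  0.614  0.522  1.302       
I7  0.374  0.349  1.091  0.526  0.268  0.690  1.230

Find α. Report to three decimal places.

α = 0.828

ΣVar(i) = 2.167 + 0.575 + 2.446 + 0.605 + 1.239 + 1.302 + 1.230 = 9.564
Σ_{i<j} σ_ij = 11.672
Var(T) = 9.564 + 2 × 11.672 = 32.908
α = (k/(k−1))·(1 − ΣVar(i)/Var(T)) = (7/6)·(1 − 9.564/32.908) = 0.828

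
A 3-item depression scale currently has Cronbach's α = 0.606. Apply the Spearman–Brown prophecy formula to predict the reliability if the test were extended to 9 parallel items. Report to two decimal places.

predicted reliability = 0.82

Length factor m = 9/3 = 3.0000
α' = m·α / (1 + (m−1)·α)
   = 9/3 × 0.606 / (1 + (9/3 − 1) × 0.606)
   = 1.8180 / 2.2120 = 0.82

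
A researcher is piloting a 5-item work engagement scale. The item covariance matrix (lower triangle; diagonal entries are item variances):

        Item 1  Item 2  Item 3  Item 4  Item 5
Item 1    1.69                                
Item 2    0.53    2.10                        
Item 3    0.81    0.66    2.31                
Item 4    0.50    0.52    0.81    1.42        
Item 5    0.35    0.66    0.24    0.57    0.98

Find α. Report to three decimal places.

sum of item variances = 1.69 + 2.10 + 2.31 + 1.42 + 0.98 = 8.50
Σ_{i<j} σ_ij = 5.65
σ²_T = 8.50 + 2 × 5.65 = 19.80
α = (k/(k−1))·(1 − sum of item variances/σ²_T) = (5/4)·(1 − 8.50/19.80) = 0.713

α = 0.713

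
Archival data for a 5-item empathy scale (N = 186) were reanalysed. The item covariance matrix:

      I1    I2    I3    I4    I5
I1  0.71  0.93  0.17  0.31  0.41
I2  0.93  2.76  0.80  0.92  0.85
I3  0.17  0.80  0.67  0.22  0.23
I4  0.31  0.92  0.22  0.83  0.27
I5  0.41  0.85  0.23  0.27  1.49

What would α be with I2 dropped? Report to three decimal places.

α = 0.620

Remaining items: I1, I3, I4, I5 (k = 4).
sum of item variances = 0.71 + 0.67 + 0.83 + 1.49 = 3.70
σ²_T = 3.70 + 2 × 1.61 = 6.92
α (item deleted) = (4/3)·(1 − 3.70/6.92) = 0.620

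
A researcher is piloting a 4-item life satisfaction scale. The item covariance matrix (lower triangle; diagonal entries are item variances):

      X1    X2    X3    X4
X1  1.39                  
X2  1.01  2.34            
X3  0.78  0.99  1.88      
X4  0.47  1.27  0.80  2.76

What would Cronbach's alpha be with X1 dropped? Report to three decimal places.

Cronbach's alpha = 0.701

Remaining items: X2, X3, X4 (k = 3).
sum of item variances = 2.34 + 1.88 + 2.76 = 6.98
σ²_total = 6.98 + 2 × 3.06 = 13.10
α (item deleted) = (3/2)·(1 − 6.98/13.10) = 0.701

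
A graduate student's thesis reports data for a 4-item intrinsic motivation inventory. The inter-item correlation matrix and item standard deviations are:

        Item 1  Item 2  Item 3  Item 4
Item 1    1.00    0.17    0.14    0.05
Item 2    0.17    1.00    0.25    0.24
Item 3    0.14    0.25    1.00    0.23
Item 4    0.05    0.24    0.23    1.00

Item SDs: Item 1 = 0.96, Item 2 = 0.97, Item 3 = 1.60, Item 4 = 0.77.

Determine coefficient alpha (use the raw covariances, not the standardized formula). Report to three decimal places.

Σσ²ᵢ = 0.96² + 0.97² + 1.60² + 0.77² = 5.0154
Covariances σ_ij = r_ij · s_i · s_j:
  σ(Item 1,Item 2) = 0.17 × 0.96 × 0.97 = 0.1583
  σ(Item 1,Item 3) = 0.14 × 0.96 × 1.60 = 0.2150
  σ(Item 1,Item 4) = 0.05 × 0.96 × 0.77 = 0.0370
  σ(Item 2,Item 3) = 0.25 × 0.97 × 1.60 = 0.3880
  σ(Item 2,Item 4) = 0.24 × 0.97 × 0.77 = 0.1793
  σ(Item 3,Item 4) = 0.23 × 1.60 × 0.77 = 0.2834
σ²_T = Σσ²ᵢ + 2·Σσ_ij = 5.0154 + 2 × 1.2610 = 7.5374
α = (4/3)·(1 − 5.0154/7.5374) = 0.446

coefficient alpha = 0.446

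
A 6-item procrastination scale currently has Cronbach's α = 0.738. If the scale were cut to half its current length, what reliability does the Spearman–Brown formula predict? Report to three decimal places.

predicted reliability = 0.585

Length factor m = 1/2
α' = m·α / (1 − (1−m)·α)
   = 1/2 × 0.738 / (1 − (1 − 1/2) × 0.738)
   = 0.3690 / 0.6310 = 0.585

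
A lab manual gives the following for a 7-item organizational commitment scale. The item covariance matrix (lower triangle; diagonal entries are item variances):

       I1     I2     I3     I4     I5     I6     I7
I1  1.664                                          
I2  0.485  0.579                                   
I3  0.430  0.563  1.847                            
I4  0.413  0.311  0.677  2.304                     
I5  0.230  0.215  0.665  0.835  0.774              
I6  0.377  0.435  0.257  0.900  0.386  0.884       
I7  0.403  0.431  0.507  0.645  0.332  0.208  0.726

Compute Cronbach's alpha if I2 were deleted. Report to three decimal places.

Remaining items: I1, I3, I4, I5, I6, I7 (k = 6).
ΣVar(i) = 1.664 + 1.847 + 2.304 + 0.774 + 0.884 + 0.726 = 8.199
total variance = 8.199 + 2 × 7.265 = 22.729
α (item deleted) = (6/5)·(1 − 8.199/22.729) = 0.767

α = 0.767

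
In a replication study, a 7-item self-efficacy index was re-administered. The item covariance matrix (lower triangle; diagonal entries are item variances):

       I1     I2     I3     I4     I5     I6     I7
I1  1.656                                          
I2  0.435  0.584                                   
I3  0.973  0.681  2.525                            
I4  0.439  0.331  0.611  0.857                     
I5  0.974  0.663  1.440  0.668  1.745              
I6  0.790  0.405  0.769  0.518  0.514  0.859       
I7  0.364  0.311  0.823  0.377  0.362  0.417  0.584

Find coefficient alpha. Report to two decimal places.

Σσ²ᵢ = 1.656 + 0.584 + 2.525 + 0.857 + 1.745 + 0.859 + 0.584 = 8.810
Σ_{i<j} σ_ij = 12.865
σ²_total = 8.810 + 2 × 12.865 = 34.540
α = (k/(k−1))·(1 − Σσ²ᵢ/σ²_total) = (7/6)·(1 − 8.810/34.540) = 0.87

coefficient alpha = 0.87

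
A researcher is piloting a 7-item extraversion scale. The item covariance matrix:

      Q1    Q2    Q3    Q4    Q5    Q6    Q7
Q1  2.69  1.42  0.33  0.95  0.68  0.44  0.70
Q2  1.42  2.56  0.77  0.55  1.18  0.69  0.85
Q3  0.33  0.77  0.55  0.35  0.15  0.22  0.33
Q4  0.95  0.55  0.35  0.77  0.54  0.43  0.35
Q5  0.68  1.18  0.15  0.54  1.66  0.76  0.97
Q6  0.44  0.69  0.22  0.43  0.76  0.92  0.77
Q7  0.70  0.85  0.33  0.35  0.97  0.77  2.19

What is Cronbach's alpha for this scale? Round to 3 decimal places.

Cronbach's alpha = 0.820

Σσᵢ² = 2.69 + 2.56 + 0.55 + 0.77 + 1.66 + 0.92 + 2.19 = 11.34
Sum of the distinct covariances = 13.43
σ²_T = 11.34 + 2 × 13.43 = 38.20
α = (k/(k−1))·(1 − Σσᵢ²/σ²_T) = (7/6)·(1 − 11.34/38.20) = 0.820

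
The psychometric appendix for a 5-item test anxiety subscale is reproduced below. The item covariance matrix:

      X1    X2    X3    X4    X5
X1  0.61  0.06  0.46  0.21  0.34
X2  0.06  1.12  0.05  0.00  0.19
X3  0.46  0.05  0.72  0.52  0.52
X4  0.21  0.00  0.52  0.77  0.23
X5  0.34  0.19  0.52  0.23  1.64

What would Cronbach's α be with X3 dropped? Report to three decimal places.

Cronbach's α = 0.443

Remaining items: X1, X2, X4, X5 (k = 4).
ΣVar(i) = 0.61 + 1.12 + 0.77 + 1.64 = 4.14
σ²_total = 4.14 + 2 × 1.03 = 6.20
α (item deleted) = (4/3)·(1 − 4.14/6.20) = 0.443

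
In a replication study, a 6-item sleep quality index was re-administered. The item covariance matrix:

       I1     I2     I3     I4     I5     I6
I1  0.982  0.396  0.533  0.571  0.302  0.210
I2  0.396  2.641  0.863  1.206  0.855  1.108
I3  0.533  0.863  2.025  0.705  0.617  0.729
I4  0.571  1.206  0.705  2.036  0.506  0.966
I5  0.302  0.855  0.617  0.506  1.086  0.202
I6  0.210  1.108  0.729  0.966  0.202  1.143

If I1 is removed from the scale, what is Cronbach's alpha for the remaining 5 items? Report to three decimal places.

Remaining items: I2, I3, I4, I5, I6 (k = 5).
Σσᵢ² = 2.641 + 2.025 + 2.036 + 1.086 + 1.143 = 8.931
σ²_T = 8.931 + 2 × 7.757 = 24.445
α (item deleted) = (5/4)·(1 − 8.931/24.445) = 0.793

α = 0.793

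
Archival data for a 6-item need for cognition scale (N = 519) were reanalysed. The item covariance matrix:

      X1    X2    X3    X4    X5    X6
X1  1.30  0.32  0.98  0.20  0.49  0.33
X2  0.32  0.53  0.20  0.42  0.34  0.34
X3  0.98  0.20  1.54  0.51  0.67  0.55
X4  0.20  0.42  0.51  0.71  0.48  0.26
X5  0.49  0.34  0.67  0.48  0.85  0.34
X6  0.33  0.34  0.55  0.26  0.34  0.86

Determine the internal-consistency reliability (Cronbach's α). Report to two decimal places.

Σσ²ᵢ = 1.30 + 0.53 + 1.54 + 0.71 + 0.85 + 0.86 = 5.79
Sum of the distinct covariances = 6.43
σ²_total = 5.79 + 2 × 6.43 = 18.65
α = (k/(k−1))·(1 − Σσ²ᵢ/σ²_total) = (6/5)·(1 − 5.79/18.65) = 0.83

Cronbach's α = 0.83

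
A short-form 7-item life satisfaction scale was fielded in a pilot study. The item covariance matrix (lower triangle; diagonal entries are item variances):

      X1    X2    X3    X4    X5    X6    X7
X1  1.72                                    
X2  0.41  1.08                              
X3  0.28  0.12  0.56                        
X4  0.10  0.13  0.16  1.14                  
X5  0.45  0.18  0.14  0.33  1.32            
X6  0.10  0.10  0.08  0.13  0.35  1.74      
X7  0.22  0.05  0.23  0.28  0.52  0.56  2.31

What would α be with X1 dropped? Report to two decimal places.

Remaining items: X2, X3, X4, X5, X6, X7 (k = 6).
Σσ²ᵢ = 1.08 + 0.56 + 1.14 + 1.32 + 1.74 + 2.31 = 8.15
Var(T) = 8.15 + 2 × 3.36 = 14.87
α (item deleted) = (6/5)·(1 − 8.15/14.87) = 0.54

α = 0.54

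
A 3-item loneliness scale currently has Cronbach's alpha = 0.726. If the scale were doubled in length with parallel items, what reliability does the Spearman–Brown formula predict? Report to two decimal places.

predicted reliability = 0.84

Length factor m = 2
α' = m·α / (1 + (m−1)·α)
   = 2 × 0.726 / (1 + (2 − 1) × 0.726)
   = 1.4520 / 1.7260 = 0.84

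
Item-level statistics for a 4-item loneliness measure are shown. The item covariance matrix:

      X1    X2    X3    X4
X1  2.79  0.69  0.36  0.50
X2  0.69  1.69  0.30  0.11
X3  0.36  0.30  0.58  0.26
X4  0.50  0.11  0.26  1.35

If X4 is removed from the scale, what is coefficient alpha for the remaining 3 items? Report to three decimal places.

coefficient alpha = 0.522

Remaining items: X1, X2, X3 (k = 3).
Σσᵢ² = 2.79 + 1.69 + 0.58 = 5.06
σ²_total = 5.06 + 2 × 1.35 = 7.76
α (item deleted) = (3/2)·(1 − 5.06/7.76) = 0.522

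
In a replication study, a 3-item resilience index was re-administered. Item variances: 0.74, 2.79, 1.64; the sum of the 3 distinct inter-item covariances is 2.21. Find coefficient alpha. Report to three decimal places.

α = 0.691

Σσ²ᵢ = 0.74 + 2.79 + 1.64 = 5.17
Sum of distinct covariances = 2.21
σ²_total = Σσ²ᵢ + 2·Σcov = 5.17 + 2 × 2.21 = 9.59
α = (3/2)·(1 − 5.17/9.59) = 0.691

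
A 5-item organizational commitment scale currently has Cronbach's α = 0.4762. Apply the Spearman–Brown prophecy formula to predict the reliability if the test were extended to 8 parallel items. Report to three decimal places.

predicted reliability = 0.593

Length factor m = 8/5 = 1.6000
α' = m·α / (1 + (m−1)·α)
   = 8/5 × 0.4762 / (1 + (8/5 − 1) × 0.4762)
   = 0.7619 / 1.2857 = 0.593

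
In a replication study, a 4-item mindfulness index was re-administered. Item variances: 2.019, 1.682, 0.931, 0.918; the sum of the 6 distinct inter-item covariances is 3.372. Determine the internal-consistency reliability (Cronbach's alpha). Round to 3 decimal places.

Σσᵢ² = 2.019 + 1.682 + 0.931 + 0.918 = 5.550
Sum of distinct covariances = 3.372
total variance = Σσᵢ² + 2·Σcov = 5.550 + 2 × 3.372 = 12.294
α = (4/3)·(1 − 5.550/12.294) = 0.731

α = 0.731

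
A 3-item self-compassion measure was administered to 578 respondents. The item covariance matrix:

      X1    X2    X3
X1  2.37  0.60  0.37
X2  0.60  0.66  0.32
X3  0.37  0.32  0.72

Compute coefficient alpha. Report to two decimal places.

Σσᵢ² = 2.37 + 0.66 + 0.72 = 3.75
Sum of off-diagonal covariances = 1.29
σ²_T = 3.75 + 2 × 1.29 = 6.33
α = (k/(k−1))·(1 − Σσᵢ²/σ²_T) = (3/2)·(1 − 3.75/6.33) = 0.61

coefficient alpha = 0.61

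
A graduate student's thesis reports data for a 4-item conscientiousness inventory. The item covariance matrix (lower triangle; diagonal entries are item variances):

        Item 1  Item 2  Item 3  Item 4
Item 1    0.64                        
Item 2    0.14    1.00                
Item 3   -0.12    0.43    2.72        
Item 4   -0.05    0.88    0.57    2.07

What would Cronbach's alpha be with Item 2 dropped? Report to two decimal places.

Remaining items: Item 1, Item 3, Item 4 (k = 3).
ΣVar(i) = 0.64 + 2.72 + 2.07 = 5.43
σ²_T = 5.43 + 2 × 0.40 = 6.23
α (item deleted) = (3/2)·(1 − 5.43/6.23) = 0.19

Cronbach's alpha = 0.19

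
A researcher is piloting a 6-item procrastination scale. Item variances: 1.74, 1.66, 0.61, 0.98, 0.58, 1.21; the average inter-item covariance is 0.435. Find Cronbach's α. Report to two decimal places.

ΣVar(i) = 1.74 + 1.66 + 0.61 + 0.98 + 0.58 + 1.21 = 6.78
Sum of the 15 distinct covariances = 15 × 0.435 = 6.525
Var(T) = ΣVar(i) + 2·Σcov = 6.78 + 2 × 6.525 = 19.830
α = (6/5)·(1 − 6.78/19.830) = 0.79

Cronbach's α = 0.79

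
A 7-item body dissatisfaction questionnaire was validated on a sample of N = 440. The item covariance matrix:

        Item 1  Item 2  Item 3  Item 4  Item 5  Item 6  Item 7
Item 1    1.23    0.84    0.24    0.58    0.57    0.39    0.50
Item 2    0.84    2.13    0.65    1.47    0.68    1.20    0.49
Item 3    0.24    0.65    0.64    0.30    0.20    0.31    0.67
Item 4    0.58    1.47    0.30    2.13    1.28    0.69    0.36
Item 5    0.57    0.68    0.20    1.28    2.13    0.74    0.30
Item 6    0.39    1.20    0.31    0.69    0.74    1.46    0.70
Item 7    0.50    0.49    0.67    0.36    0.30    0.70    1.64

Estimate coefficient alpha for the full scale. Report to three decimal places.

coefficient alpha = 0.815

sum of item variances = 1.23 + 2.13 + 0.64 + 2.13 + 2.13 + 1.46 + 1.64 = 11.36
Σ_{i<j} σ_ij = 13.16
σ²_total = 11.36 + 2 × 13.16 = 37.68
α = (k/(k−1))·(1 − sum of item variances/σ²_total) = (7/6)·(1 − 11.36/37.68) = 0.815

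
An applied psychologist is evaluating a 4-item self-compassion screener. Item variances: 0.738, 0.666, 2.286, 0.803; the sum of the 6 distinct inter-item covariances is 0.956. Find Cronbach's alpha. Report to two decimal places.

α = 0.40

Σσᵢ² = 0.738 + 0.666 + 2.286 + 0.803 = 4.493
Sum of distinct covariances = 0.956
σ²_T = Σσᵢ² + 2·Σcov = 4.493 + 2 × 0.956 = 6.405
α = (4/3)·(1 − 4.493/6.405) = 0.40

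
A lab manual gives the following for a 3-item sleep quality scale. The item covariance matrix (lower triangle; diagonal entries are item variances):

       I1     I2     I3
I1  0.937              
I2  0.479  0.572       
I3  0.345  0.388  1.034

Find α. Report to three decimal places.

Σσ²ᵢ = 0.937 + 0.572 + 1.034 = 2.543
Sum of the distinct covariances = 1.212
Var(T) = 2.543 + 2 × 1.212 = 4.967
α = (k/(k−1))·(1 − Σσ²ᵢ/Var(T)) = (3/2)·(1 − 2.543/4.967) = 0.732

α = 0.732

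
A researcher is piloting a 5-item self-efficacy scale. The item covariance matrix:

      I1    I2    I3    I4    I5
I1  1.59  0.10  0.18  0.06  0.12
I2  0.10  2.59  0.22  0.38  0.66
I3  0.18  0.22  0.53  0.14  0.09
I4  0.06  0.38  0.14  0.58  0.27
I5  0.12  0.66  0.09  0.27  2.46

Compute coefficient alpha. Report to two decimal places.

ΣVar(i) = 1.59 + 2.59 + 0.53 + 0.58 + 2.46 = 7.75
Sum of off-diagonal covariances = 2.22
total variance = 7.75 + 2 × 2.22 = 12.19
α = (k/(k−1))·(1 − ΣVar(i)/total variance) = (5/4)·(1 − 7.75/12.19) = 0.46

α = 0.46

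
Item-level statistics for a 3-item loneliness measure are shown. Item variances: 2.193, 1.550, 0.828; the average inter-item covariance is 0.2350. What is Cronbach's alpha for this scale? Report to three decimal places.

Σσᵢ² = 2.193 + 1.550 + 0.828 = 4.571
Sum of the 3 distinct covariances = 3 × 0.2350 = 0.7050
total variance = Σσᵢ² + 2·Σcov = 4.571 + 2 × 0.7050 = 5.9810
α = (3/2)·(1 − 4.571/5.9810) = 0.354

Cronbach's alpha = 0.354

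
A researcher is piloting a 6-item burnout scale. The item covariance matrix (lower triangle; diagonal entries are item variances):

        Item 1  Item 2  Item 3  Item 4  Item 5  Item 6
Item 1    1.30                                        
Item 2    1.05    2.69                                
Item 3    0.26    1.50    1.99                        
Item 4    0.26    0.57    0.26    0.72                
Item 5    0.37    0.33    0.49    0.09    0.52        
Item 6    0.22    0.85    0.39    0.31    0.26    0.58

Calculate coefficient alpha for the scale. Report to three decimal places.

α = 0.779

ΣVar(i) = 1.30 + 2.69 + 1.99 + 0.72 + 0.52 + 0.58 = 7.80
Sum of the distinct covariances = 7.21
Var(T) = 7.80 + 2 × 7.21 = 22.22
α = (k/(k−1))·(1 − ΣVar(i)/Var(T)) = (6/5)·(1 − 7.80/22.22) = 0.779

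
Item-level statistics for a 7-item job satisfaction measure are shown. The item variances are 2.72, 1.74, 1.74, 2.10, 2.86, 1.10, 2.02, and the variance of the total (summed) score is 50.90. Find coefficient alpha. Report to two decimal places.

α = 0.84

sum of item variances = 2.72 + 1.74 + 1.74 + 2.10 + 2.86 + 1.10 + 2.02 = 14.28
α = (k/(k−1))·(1 − sum of item variances/σ²_total) = (7/6)·(1 − 14.28/50.90) = 0.84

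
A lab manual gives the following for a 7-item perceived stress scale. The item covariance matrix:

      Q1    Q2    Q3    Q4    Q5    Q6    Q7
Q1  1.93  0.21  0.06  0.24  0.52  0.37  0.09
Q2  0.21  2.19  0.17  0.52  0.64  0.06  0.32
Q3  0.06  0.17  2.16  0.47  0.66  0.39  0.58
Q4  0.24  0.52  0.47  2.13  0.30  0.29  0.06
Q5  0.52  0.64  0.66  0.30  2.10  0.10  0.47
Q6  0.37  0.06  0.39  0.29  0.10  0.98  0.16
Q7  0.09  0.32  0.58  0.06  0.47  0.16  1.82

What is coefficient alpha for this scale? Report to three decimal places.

Σσᵢ² = 1.93 + 2.19 + 2.16 + 2.13 + 2.10 + 0.98 + 1.82 = 13.31
Sum of off-diagonal covariances = 6.68
Var(T) = 13.31 + 2 × 6.68 = 26.67
α = (k/(k−1))·(1 − Σσᵢ²/Var(T)) = (7/6)·(1 − 13.31/26.67) = 0.584

coefficient alpha = 0.584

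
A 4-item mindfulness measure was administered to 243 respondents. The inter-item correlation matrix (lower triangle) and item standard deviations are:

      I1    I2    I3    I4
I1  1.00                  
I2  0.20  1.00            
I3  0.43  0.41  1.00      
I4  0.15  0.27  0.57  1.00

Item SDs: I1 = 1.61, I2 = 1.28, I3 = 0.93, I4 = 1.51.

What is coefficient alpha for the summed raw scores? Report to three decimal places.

Σσ²ᵢ = 1.61² + 1.28² + 0.93² + 1.51² = 7.3755
Covariances σ_ij = r_ij · s_i · s_j:
  σ(I1,I2) = 0.20 × 1.61 × 1.28 = 0.4122
  σ(I1,I3) = 0.43 × 1.61 × 0.93 = 0.6438
  σ(I1,I4) = 0.15 × 1.61 × 1.51 = 0.3647
  σ(I2,I3) = 0.41 × 1.28 × 0.93 = 0.4881
  σ(I2,I4) = 0.27 × 1.28 × 1.51 = 0.5219
  σ(I3,I4) = 0.57 × 0.93 × 1.51 = 0.8005
σ²_T = Σσ²ᵢ + 2·Σσ_ij = 7.3755 + 2 × 3.2312 = 13.8379
α = (4/3)·(1 − 7.3755/13.8379) = 0.623

coefficient alpha = 0.623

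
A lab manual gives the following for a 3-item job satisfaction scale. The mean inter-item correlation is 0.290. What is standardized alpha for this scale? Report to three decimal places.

Standardized α = k·r̄ / (1 + (k−1)·r̄) = 3 × 0.290 / (1 + 2 × 0.290)
  = 0.8700 / 1.5800 = 0.551

standardized alpha = 0.551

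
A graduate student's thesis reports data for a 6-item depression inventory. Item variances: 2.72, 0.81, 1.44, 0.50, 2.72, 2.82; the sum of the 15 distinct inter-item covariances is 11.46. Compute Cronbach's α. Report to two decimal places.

α = 0.81

Σσ²ᵢ = 2.72 + 0.81 + 1.44 + 0.50 + 2.72 + 2.82 = 11.01
Sum of distinct covariances = 11.46
σ²_T = Σσ²ᵢ + 2·Σcov = 11.01 + 2 × 11.46 = 33.93
α = (6/5)·(1 − 11.01/33.93) = 0.81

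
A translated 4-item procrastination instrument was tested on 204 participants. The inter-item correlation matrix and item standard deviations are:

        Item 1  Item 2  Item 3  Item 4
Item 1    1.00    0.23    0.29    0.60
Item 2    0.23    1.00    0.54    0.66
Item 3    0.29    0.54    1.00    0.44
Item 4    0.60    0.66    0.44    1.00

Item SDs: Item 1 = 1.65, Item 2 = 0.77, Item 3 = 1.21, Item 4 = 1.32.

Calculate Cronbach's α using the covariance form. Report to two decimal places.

Cronbach's α = 0.74

Σσ²ᵢ = 1.65² + 0.77² + 1.21² + 1.32² = 6.5219
Covariances σ_ij = r_ij · s_i · s_j:
  σ(Item 1,Item 2) = 0.23 × 1.65 × 0.77 = 0.2922
  σ(Item 1,Item 3) = 0.29 × 1.65 × 1.21 = 0.5790
  σ(Item 1,Item 4) = 0.60 × 1.65 × 1.32 = 1.3068
  σ(Item 2,Item 3) = 0.54 × 0.77 × 1.21 = 0.5031
  σ(Item 2,Item 4) = 0.66 × 0.77 × 1.32 = 0.6708
  σ(Item 3,Item 4) = 0.44 × 1.21 × 1.32 = 0.7028
σ²_T = Σσ²ᵢ + 2·Σσ_ij = 6.5219 + 2 × 4.0547 = 14.6313
α = (4/3)·(1 − 6.5219/14.6313) = 0.74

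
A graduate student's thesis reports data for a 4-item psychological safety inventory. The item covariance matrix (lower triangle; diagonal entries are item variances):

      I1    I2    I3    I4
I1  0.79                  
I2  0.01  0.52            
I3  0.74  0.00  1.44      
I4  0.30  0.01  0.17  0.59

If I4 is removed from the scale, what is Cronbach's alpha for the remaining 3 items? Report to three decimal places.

α = 0.529

Remaining items: I1, I2, I3 (k = 3).
Σσ²ᵢ = 0.79 + 0.52 + 1.44 = 2.75
Var(T) = 2.75 + 2 × 0.75 = 4.25
α (item deleted) = (3/2)·(1 − 2.75/4.25) = 0.529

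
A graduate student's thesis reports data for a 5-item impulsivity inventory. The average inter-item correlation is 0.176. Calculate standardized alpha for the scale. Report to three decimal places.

α = 0.516

Standardized α = k·r̄ / (1 + (k−1)·r̄) = 5 × 0.176 / (1 + 4 × 0.176)
  = 0.8800 / 1.7040 = 0.516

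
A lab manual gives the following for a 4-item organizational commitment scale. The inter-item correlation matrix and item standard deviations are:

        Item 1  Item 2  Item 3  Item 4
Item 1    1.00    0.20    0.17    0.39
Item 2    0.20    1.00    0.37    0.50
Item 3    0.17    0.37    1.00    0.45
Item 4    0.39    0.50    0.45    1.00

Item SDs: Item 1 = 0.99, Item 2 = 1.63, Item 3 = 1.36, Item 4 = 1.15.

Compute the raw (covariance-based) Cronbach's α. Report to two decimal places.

Σσ²ᵢ = 0.99² + 1.63² + 1.36² + 1.15² = 6.8091
Covariances σ_ij = r_ij · s_i · s_j:
  σ(Item 1,Item 2) = 0.20 × 0.99 × 1.63 = 0.3227
  σ(Item 1,Item 3) = 0.17 × 0.99 × 1.36 = 0.2289
  σ(Item 1,Item 4) = 0.39 × 0.99 × 1.15 = 0.4440
  σ(Item 2,Item 3) = 0.37 × 1.63 × 1.36 = 0.8202
  σ(Item 2,Item 4) = 0.50 × 1.63 × 1.15 = 0.9372
  σ(Item 3,Item 4) = 0.45 × 1.36 × 1.15 = 0.7038
σ²_T = Σσ²ᵢ + 2·Σσ_ij = 6.8091 + 2 × 3.4568 = 13.7227
α = (4/3)·(1 − 6.8091/13.7227) = 0.67

α = 0.67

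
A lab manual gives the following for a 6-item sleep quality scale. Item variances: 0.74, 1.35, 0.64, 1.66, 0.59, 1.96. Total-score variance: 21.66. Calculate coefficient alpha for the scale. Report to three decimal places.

Σσᵢ² = 0.74 + 1.35 + 0.64 + 1.66 + 0.59 + 1.96 = 6.94
α = (k/(k−1))·(1 − Σσᵢ²/σ²_total) = (6/5)·(1 − 6.94/21.66) = 0.816

coefficient alpha = 0.816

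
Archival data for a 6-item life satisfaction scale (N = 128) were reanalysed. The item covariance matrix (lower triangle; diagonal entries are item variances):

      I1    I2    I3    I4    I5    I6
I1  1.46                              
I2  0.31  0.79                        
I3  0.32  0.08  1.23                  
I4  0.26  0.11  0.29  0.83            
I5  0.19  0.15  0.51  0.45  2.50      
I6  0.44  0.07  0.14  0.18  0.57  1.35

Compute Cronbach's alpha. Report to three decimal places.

α = 0.599

Σσ²ᵢ = 1.46 + 0.79 + 1.23 + 0.83 + 2.50 + 1.35 = 8.16
Σ_{i<j} σ_ij = 4.07
Var(T) = 8.16 + 2 × 4.07 = 16.30
α = (k/(k−1))·(1 − Σσ²ᵢ/Var(T)) = (6/5)·(1 − 8.16/16.30) = 0.599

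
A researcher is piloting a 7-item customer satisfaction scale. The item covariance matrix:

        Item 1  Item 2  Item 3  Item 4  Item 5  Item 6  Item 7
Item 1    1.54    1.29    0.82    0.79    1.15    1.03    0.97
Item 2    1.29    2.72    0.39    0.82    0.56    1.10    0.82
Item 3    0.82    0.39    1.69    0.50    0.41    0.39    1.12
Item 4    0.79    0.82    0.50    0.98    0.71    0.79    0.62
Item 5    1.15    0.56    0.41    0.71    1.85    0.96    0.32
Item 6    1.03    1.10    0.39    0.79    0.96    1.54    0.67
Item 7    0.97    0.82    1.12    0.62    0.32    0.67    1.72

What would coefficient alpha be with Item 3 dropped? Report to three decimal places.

Remaining items: Item 1, Item 2, Item 4, Item 5, Item 6, Item 7 (k = 6).
ΣVar(i) = 1.54 + 2.72 + 0.98 + 1.85 + 1.54 + 1.72 = 10.35
Var(T) = 10.35 + 2 × 12.60 = 35.55
α (item deleted) = (6/5)·(1 − 10.35/35.55) = 0.851

coefficient alpha = 0.851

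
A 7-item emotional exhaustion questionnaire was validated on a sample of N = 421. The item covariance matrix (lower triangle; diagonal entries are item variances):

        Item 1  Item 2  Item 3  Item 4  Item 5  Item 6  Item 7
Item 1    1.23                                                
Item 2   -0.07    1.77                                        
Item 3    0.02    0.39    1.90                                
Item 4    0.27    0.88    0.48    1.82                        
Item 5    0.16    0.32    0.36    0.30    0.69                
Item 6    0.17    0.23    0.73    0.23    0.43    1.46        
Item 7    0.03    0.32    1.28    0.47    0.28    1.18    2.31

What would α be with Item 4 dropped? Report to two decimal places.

Remaining items: Item 1, Item 2, Item 3, Item 5, Item 6, Item 7 (k = 6).
Σσ²ᵢ = 1.23 + 1.77 + 1.90 + 0.69 + 1.46 + 2.31 = 9.36
σ²_total = 9.36 + 2 × 5.83 = 21.02
α (item deleted) = (6/5)·(1 − 9.36/21.02) = 0.67

α = 0.67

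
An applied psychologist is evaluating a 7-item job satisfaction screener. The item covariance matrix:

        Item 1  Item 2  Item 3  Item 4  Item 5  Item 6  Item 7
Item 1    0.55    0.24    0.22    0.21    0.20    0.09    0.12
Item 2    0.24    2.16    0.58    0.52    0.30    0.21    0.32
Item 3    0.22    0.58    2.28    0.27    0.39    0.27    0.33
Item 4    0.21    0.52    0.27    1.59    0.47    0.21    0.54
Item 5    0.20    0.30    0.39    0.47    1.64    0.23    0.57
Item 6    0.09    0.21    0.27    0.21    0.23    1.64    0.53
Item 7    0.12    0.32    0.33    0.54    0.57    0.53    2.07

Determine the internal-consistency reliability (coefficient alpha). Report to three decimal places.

coefficient alpha = 0.622

ΣVar(i) = 0.55 + 2.16 + 2.28 + 1.59 + 1.64 + 1.64 + 2.07 = 11.93
Σ_{i<j} σ_ij = 6.82
Var(T) = 11.93 + 2 × 6.82 = 25.57
α = (k/(k−1))·(1 − ΣVar(i)/Var(T)) = (7/6)·(1 − 11.93/25.57) = 0.622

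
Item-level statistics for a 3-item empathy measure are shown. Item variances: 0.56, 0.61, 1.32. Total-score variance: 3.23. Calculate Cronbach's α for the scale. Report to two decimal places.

Σσ²ᵢ = 0.56 + 0.61 + 1.32 = 2.49
α = (k/(k−1))·(1 − Σσ²ᵢ/total variance) = (3/2)·(1 − 2.49/3.23) = 0.34

Cronbach's α = 0.34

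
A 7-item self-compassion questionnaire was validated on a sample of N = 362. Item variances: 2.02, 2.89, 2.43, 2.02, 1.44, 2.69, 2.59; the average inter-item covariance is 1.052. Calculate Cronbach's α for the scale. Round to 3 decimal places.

Σσ²ᵢ = 2.02 + 2.89 + 2.43 + 2.02 + 1.44 + 2.69 + 2.59 = 16.08
Sum of the 21 distinct covariances = 21 × 1.052 = 22.092
σ²_total = Σσ²ᵢ + 2·Σcov = 16.08 + 2 × 22.092 = 60.264
α = (7/6)·(1 − 16.08/60.264) = 0.855

α = 0.855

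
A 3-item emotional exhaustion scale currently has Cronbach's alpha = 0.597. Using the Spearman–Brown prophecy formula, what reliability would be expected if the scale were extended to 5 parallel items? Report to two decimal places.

predicted reliability = 0.71

Length factor m = 5/3 = 1.6667
α' = m·α / (1 + (m−1)·α)
   = 5/3 × 0.597 / (1 + (5/3 − 1) × 0.597)
   = 0.9950 / 1.3980 = 0.71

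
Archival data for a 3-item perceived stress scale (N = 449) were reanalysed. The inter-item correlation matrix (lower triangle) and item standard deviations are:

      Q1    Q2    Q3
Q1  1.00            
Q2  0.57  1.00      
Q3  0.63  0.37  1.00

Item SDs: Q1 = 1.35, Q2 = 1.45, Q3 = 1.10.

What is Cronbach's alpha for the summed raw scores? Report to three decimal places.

Cronbach's alpha = 0.761

Σσ²ᵢ = 1.35² + 1.45² + 1.10² = 5.1350
Covariances σ_ij = r_ij · s_i · s_j:
  σ(Q1,Q2) = 0.57 × 1.35 × 1.45 = 1.1158
  σ(Q1,Q3) = 0.63 × 1.35 × 1.10 = 0.9356
  σ(Q2,Q3) = 0.37 × 1.45 × 1.10 = 0.5902
σ²_T = Σσ²ᵢ + 2·Σσ_ij = 5.1350 + 2 × 2.6416 = 10.4182
α = (3/2)·(1 − 5.1350/10.4182) = 0.761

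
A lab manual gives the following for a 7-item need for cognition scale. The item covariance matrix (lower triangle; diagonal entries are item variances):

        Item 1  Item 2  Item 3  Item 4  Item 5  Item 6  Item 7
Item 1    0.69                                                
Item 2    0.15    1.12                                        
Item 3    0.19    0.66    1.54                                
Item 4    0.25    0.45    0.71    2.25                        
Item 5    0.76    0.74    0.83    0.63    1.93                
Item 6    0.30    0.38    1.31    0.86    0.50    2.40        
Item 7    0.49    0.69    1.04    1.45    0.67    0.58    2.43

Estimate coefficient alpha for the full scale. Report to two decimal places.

coefficient alpha = 0.80

sum of item variances = 0.69 + 1.12 + 1.54 + 2.25 + 1.93 + 2.40 + 2.43 = 12.36
Sum of the distinct covariances = 13.64
σ²_T = 12.36 + 2 × 13.64 = 39.64
α = (k/(k−1))·(1 − sum of item variances/σ²_T) = (7/6)·(1 − 12.36/39.64) = 0.80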